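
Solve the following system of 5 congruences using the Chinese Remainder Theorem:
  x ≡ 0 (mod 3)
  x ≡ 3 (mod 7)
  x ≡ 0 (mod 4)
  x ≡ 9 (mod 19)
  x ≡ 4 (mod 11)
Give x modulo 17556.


Product of moduli M = 3 · 7 · 4 · 19 · 11 = 17556.
Merge one congruence at a time:
  Start: x ≡ 0 (mod 3).
  Combine with x ≡ 3 (mod 7); new modulus lcm = 21.
    Write x = 0 + 3·t and substitute into x ≡ 3 (mod 7): 3·t ≡ 3 − 0 = 3 (mod 7).
    The inverse of 3 mod 7 is 5 (since 3·5 = 15 = 2·7 + 1), so t ≡ 5·3 = 15 ≡ 1 (mod 7).
    Then x = 0 + 3·1 = 3, valid modulo lcm(3, 7) = 21: x ≡ 3 (mod 21).
  Combine with x ≡ 0 (mod 4); new modulus lcm = 84.
    Write x = 3 + 21·t and substitute into x ≡ 0 (mod 4): 21·t ≡ 0 − 3 = -3 (mod 4).
    Reduce coefficients mod 4: 1·t ≡ 1 (mod 4).
    So t ≡ 1 (mod 4).
    Then x = 3 + 21·1 = 24, valid modulo lcm(21, 4) = 84: x ≡ 24 (mod 84).
  Combine with x ≡ 9 (mod 19); new modulus lcm = 1596.
    Write x = 24 + 84·t and substitute into x ≡ 9 (mod 19): 84·t ≡ 9 − 24 = -15 (mod 19).
    Reduce coefficients mod 19: 8·t ≡ 4 (mod 19).
    The inverse of 8 mod 19 is 12 (since 8·12 = 96 = 5·19 + 1), so t ≡ 12·4 = 48 ≡ 10 (mod 19).
    Then x = 24 + 84·10 = 864, valid modulo lcm(84, 19) = 1596: x ≡ 864 (mod 1596).
  Combine with x ≡ 4 (mod 11); new modulus lcm = 17556.
    Write x = 864 + 1596·t and substitute into x ≡ 4 (mod 11): 1596·t ≡ 4 − 864 = -860 (mod 11).
    Reduce coefficients mod 11: 1·t ≡ 9 (mod 11).
    So t ≡ 9 (mod 11).
    Then x = 864 + 1596·9 = 15228, valid modulo lcm(1596, 11) = 17556: x ≡ 15228 (mod 17556).
Verify against each original: 15228 mod 3 = 0, 15228 mod 7 = 3, 15228 mod 4 = 0, 15228 mod 19 = 9, 15228 mod 11 = 4.

x ≡ 15228 (mod 17556).


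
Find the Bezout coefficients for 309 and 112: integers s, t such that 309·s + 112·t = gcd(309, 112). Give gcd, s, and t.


Euclidean algorithm on (309, 112) — divide until remainder is 0:
  309 = 2 · 112 + 85
  112 = 1 · 85 + 27
  85 = 3 · 27 + 4
  27 = 6 · 4 + 3
  4 = 1 · 3 + 1
  3 = 3 · 1 + 0
gcd(309, 112) = 1.
Track Bezout coefficients alongside the remainders: start with r₀ = 309 = a·1 + b·0 (s = 1, t = 0) and r₁ = 112 = a·0 + b·1 (s = 0, t = 1); each new remainder r_{k+1} = r_{k-1} − q_k·r_k inherits s_{k+1} = s_{k-1} − q_k·s_k, t_{k+1} = t_{k-1} − q_k·t_k, so r_k = a·s_k + b·t_k at every step:
  q = 2: r = 85, s = 1 − 2·0 = 1, t = 0 − 2·1 = -2  (check: 309·1 + 112·(-2) = 85)
  q = 1: r = 27, s = 0 − 1·1 = -1, t = 1 − 1·(-2) = 3  (check: 309·(-1) + 112·3 = 27)
  q = 3: r = 4, s = 1 − 3·(-1) = 4, t = -2 − 3·3 = -11  (check: 309·4 + 112·(-11) = 4)
  q = 6: r = 3, s = -1 − 6·4 = -25, t = 3 − 6·(-11) = 69  (check: 309·(-25) + 112·69 = 3)
  q = 1: r = 1, s = 4 − 1·(-25) = 29, t = -11 − 1·69 = -80  (check: 309·29 + 112·(-80) = 1)
The row with r = 1 (the gcd) gives the Bezout coefficients s = 29, t = -80.
Result: 309 · (29) + 112 · (-80) = 1.

gcd(309, 112) = 1; s = 29, t = -80 (check: 309·29 + 112·(-80) = 1).


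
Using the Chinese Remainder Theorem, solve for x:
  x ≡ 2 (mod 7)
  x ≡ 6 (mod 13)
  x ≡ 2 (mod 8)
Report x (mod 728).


Moduli 7, 13, 8 are pairwise coprime; by CRT there is a unique solution modulo M = 7 · 13 · 8 = 728.
Solve pairwise, accumulating the modulus:
  Start with x ≡ 2 (mod 7).
  Combine with x ≡ 6 (mod 13): since gcd(7, 13) = 1, we get a unique residue mod 91.
    Write x = 2 + 7·t and substitute into x ≡ 6 (mod 13): 7·t ≡ 6 − 2 = 4 (mod 13).
    The inverse of 7 mod 13 is 2 (since 7·2 = 14 = 1·13 + 1), so t ≡ 2·4 = 8 ≡ 8 (mod 13).
    Then x = 2 + 7·8 = 58, valid modulo lcm(7, 13) = 91: x ≡ 58 (mod 91).
  Combine with x ≡ 2 (mod 8): since gcd(91, 8) = 1, we get a unique residue mod 728.
    Write x = 58 + 91·t and substitute into x ≡ 2 (mod 8): 91·t ≡ 2 − 58 = -56 (mod 8).
    Reduce coefficients mod 8: 3·t ≡ 0 (mod 8).
    The inverse of 3 mod 8 is 3 (since 3·3 = 9 = 1·8 + 1), so t ≡ 3·0 = 0 ≡ 0 (mod 8).
    Then x = 58 + 91·0 = 58, valid modulo lcm(91, 8) = 728: x ≡ 58 (mod 728).
Verify: 58 mod 7 = 2 ✓, 58 mod 13 = 6 ✓, 58 mod 8 = 2 ✓.

x ≡ 58 (mod 728).


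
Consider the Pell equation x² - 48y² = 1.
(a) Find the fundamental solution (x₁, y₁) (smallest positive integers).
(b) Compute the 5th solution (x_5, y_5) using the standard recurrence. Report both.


Step 1: Find the fundamental solution (x₁, y₁) of x² - 48y² = 1.
  Expand √48 as a continued fraction. a₀ = ⌊√48⌋ = 6; iterate m_{k+1} = d_k·a_k − m_k, d_{k+1} = (48 − m_{k+1}²)/d_k, a_{k+1} = ⌊(a₀ + m_{k+1})/d_{k+1}⌋ (starting m₀ = 0, d₀ = 1), with convergents p_k = a_k·p_{k-1} + p_{k-2}, q_k = a_k·q_{k-1} + q_{k-2} (p₋₁ = 1, q₋₁ = 0):
  k = 0: a₀ = 6; p₀/q₀ = 6/1; p₀² − 48·q₀² = 36 − 48 = -12.
  k = 1: m = 6, d = 12, a = ⌊(6 + 6)/12⌋ = 1; p/q = (1·6 + 1)/(1·1 + 0) = 7/1; p² − 48·q² = 49 − 48 = 1.
  The first convergent with p² − 48·q² = 1 gives the fundamental solution (x₁, y₁) = (7, 1).
Step 2: Apply the recurrence (x_{n+1}, y_{n+1}) = (x₁x_n + 48y₁y_n, x₁y_n + y₁x_n) repeatedly.
  From (x_1, y_1) = (7, 1): x_2 = 7·7 + 48·1·1 = 97; y_2 = 7·1 + 1·7 = 14.
  From (x_2, y_2) = (97, 14): x_3 = 7·97 + 48·1·14 = 1351; y_3 = 7·14 + 1·97 = 195.
  From (x_3, y_3) = (1351, 195): x_4 = 7·1351 + 48·1·195 = 18817; y_4 = 7·195 + 1·1351 = 2716.
  From (x_4, y_4) = (18817, 2716): x_5 = 7·18817 + 48·1·2716 = 262087; y_5 = 7·2716 + 1·18817 = 37829.
Step 3: Verify x_5² - 48·y_5² = 68689595569 - 68689595568 = 1 (should be 1). ✓

(x_1, y_1) = (7, 1); (x_5, y_5) = (262087, 37829).


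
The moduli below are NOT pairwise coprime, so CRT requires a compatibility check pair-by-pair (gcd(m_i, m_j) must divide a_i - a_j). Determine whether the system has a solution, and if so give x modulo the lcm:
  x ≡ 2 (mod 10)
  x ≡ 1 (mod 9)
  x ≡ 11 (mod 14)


Moduli 10, 9, 14 are not pairwise coprime, so CRT works modulo lcm(m_i) when all pairwise compatibility conditions hold.
Pairwise compatibility: gcd(m_i, m_j) must divide a_i - a_j for every pair.
Merge one congruence at a time:
  Start: x ≡ 2 (mod 10).
  Combine with x ≡ 1 (mod 9): gcd(10, 9) = 1; 1 - 2 = -1, which IS divisible by 1, so compatible.
    Write x = 2 + 10·t and substitute into x ≡ 1 (mod 9): 10·t ≡ 1 − 2 = -1 (mod 9).
    Reduce coefficients mod 9: 1·t ≡ 8 (mod 9).
    So t ≡ 8 (mod 9).
    Then x = 2 + 10·8 = 82, valid modulo lcm(10, 9) = 90: x ≡ 82 (mod 90).
  Combine with x ≡ 11 (mod 14): gcd(90, 14) = 2, and 11 - 82 = -71 is NOT divisible by 2.
    ⇒ system is inconsistent (no integer solution).

No solution (the system is inconsistent).


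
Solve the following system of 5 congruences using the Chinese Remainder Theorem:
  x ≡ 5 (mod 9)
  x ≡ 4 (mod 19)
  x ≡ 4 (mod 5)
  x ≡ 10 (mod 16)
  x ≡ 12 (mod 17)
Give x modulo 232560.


Product of moduli M = 9 · 19 · 5 · 16 · 17 = 232560.
Merge one congruence at a time:
  Start: x ≡ 5 (mod 9).
  Combine with x ≡ 4 (mod 19); new modulus lcm = 171.
    Write x = 5 + 9·t and substitute into x ≡ 4 (mod 19): 9·t ≡ 4 − 5 = -1 (mod 19).
    Reduce coefficients mod 19: 9·t ≡ 18 (mod 19).
    The inverse of 9 mod 19 is 17 (since 9·17 = 153 = 8·19 + 1), so t ≡ 17·18 = 306 ≡ 2 (mod 19).
    Then x = 5 + 9·2 = 23, valid modulo lcm(9, 19) = 171: x ≡ 23 (mod 171).
  Combine with x ≡ 4 (mod 5); new modulus lcm = 855.
    Write x = 23 + 171·t and substitute into x ≡ 4 (mod 5): 171·t ≡ 4 − 23 = -19 (mod 5).
    Reduce coefficients mod 5: 1·t ≡ 1 (mod 5).
    So t ≡ 1 (mod 5).
    Then x = 23 + 171·1 = 194, valid modulo lcm(171, 5) = 855: x ≡ 194 (mod 855).
  Combine with x ≡ 10 (mod 16); new modulus lcm = 13680.
    Write x = 194 + 855·t and substitute into x ≡ 10 (mod 16): 855·t ≡ 10 − 194 = -184 (mod 16).
    Reduce coefficients mod 16: 7·t ≡ 8 (mod 16).
    The inverse of 7 mod 16 is 7 (since 7·7 = 49 = 3·16 + 1), so t ≡ 7·8 = 56 ≡ 8 (mod 16).
    Then x = 194 + 855·8 = 7034, valid modulo lcm(855, 16) = 13680: x ≡ 7034 (mod 13680).
  Combine with x ≡ 12 (mod 17); new modulus lcm = 232560.
    Write x = 7034 + 13680·t and substitute into x ≡ 12 (mod 17): 13680·t ≡ 12 − 7034 = -7022 (mod 17).
    Reduce coefficients mod 17: 12·t ≡ 16 (mod 17).
    The inverse of 12 mod 17 is 10 (since 12·10 = 120 = 7·17 + 1), so t ≡ 10·16 = 160 ≡ 7 (mod 17).
    Then x = 7034 + 13680·7 = 102794, valid modulo lcm(13680, 17) = 232560: x ≡ 102794 (mod 232560).
Verify against each original: 102794 mod 9 = 5, 102794 mod 19 = 4, 102794 mod 5 = 4, 102794 mod 16 = 10, 102794 mod 17 = 12.

x ≡ 102794 (mod 232560).


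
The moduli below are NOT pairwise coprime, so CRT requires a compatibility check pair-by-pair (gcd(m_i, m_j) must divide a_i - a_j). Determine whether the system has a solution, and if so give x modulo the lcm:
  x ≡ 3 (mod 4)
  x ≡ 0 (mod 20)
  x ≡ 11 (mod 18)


Moduli 4, 20, 18 are not pairwise coprime, so CRT works modulo lcm(m_i) when all pairwise compatibility conditions hold.
Pairwise compatibility: gcd(m_i, m_j) must divide a_i - a_j for every pair.
Merge one congruence at a time:
  Start: x ≡ 3 (mod 4).
  Combine with x ≡ 0 (mod 20): gcd(4, 20) = 4, and 0 - 3 = -3 is NOT divisible by 4.
    ⇒ system is inconsistent (no integer solution).

No solution (the system is inconsistent).


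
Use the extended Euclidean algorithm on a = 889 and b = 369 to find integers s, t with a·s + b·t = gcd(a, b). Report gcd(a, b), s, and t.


Euclidean algorithm on (889, 369) — divide until remainder is 0:
  889 = 2 · 369 + 151
  369 = 2 · 151 + 67
  151 = 2 · 67 + 17
  67 = 3 · 17 + 16
  17 = 1 · 16 + 1
  16 = 16 · 1 + 0
gcd(889, 369) = 1.
Track Bezout coefficients alongside the remainders: start with r₀ = 889 = a·1 + b·0 (s = 1, t = 0) and r₁ = 369 = a·0 + b·1 (s = 0, t = 1); each new remainder r_{k+1} = r_{k-1} − q_k·r_k inherits s_{k+1} = s_{k-1} − q_k·s_k, t_{k+1} = t_{k-1} − q_k·t_k, so r_k = a·s_k + b·t_k at every step:
  q = 2: r = 151, s = 1 − 2·0 = 1, t = 0 − 2·1 = -2  (check: 889·1 + 369·(-2) = 151)
  q = 2: r = 67, s = 0 − 2·1 = -2, t = 1 − 2·(-2) = 5  (check: 889·(-2) + 369·5 = 67)
  q = 2: r = 17, s = 1 − 2·(-2) = 5, t = -2 − 2·5 = -12  (check: 889·5 + 369·(-12) = 17)
  q = 3: r = 16, s = -2 − 3·5 = -17, t = 5 − 3·(-12) = 41  (check: 889·(-17) + 369·41 = 16)
  q = 1: r = 1, s = 5 − 1·(-17) = 22, t = -12 − 1·41 = -53  (check: 889·22 + 369·(-53) = 1)
The row with r = 1 (the gcd) gives the Bezout coefficients s = 22, t = -53.
Result: 889 · (22) + 369 · (-53) = 1.

gcd(889, 369) = 1; s = 22, t = -53 (check: 889·22 + 369·(-53) = 1).


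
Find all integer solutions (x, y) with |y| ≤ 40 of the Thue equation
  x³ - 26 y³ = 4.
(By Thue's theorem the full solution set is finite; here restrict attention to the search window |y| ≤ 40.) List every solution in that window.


The equation is x³ - 26y³ = 4. For fixed y, x³ = 26·y³ + 4, so a solution requires the RHS to be a perfect cube.
Strategy: iterate y from -40 to 40, compute RHS = 26·y³ + 4, and check whether it is a (positive or negative) perfect cube.
Check small values of y:
  y = 0: RHS = 4 is not a perfect cube.
  y = 1: RHS = 30 is not a perfect cube.
  y = -1: RHS = -22 is not a perfect cube.
  y = 2: RHS = 212 is not a perfect cube.
  y = -2: RHS = -204 is not a perfect cube.
  y = 3: RHS = 706 is not a perfect cube.
  y = -3: RHS = -698 is not a perfect cube.
Continuing the search up to |y| = 40 finds no solutions either.
No (x, y) in the scanned range satisfies the equation.

No integer solutions with |y| ≤ 40.


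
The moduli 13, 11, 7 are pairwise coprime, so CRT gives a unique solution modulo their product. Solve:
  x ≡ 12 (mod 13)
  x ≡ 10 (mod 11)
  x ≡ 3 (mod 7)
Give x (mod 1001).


Moduli 13, 11, 7 are pairwise coprime; by CRT there is a unique solution modulo M = 13 · 11 · 7 = 1001.
Solve pairwise, accumulating the modulus:
  Start with x ≡ 12 (mod 13).
  Combine with x ≡ 10 (mod 11): since gcd(13, 11) = 1, we get a unique residue mod 143.
    Write x = 12 + 13·t and substitute into x ≡ 10 (mod 11): 13·t ≡ 10 − 12 = -2 (mod 11).
    Reduce coefficients mod 11: 2·t ≡ 9 (mod 11).
    The inverse of 2 mod 11 is 6 (since 2·6 = 12 = 1·11 + 1), so t ≡ 6·9 = 54 ≡ 10 (mod 11).
    Then x = 12 + 13·10 = 142, valid modulo lcm(13, 11) = 143: x ≡ 142 (mod 143).
  Combine with x ≡ 3 (mod 7): since gcd(143, 7) = 1, we get a unique residue mod 1001.
    Write x = 142 + 143·t and substitute into x ≡ 3 (mod 7): 143·t ≡ 3 − 142 = -139 (mod 7).
    Reduce coefficients mod 7: 3·t ≡ 1 (mod 7).
    The inverse of 3 mod 7 is 5 (since 3·5 = 15 = 2·7 + 1), so t ≡ 5·1 = 5 ≡ 5 (mod 7).
    Then x = 142 + 143·5 = 857, valid modulo lcm(143, 7) = 1001: x ≡ 857 (mod 1001).
Verify: 857 mod 13 = 12 ✓, 857 mod 11 = 10 ✓, 857 mod 7 = 3 ✓.

x ≡ 857 (mod 1001).


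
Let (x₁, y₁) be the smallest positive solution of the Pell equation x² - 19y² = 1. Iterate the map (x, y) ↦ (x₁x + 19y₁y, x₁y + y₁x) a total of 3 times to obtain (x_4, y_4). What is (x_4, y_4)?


Step 1: Find the fundamental solution (x₁, y₁) of x² - 19y² = 1.
  Expand √19 as a continued fraction. a₀ = ⌊√19⌋ = 4; iterate m_{k+1} = d_k·a_k − m_k, d_{k+1} = (19 − m_{k+1}²)/d_k, a_{k+1} = ⌊(a₀ + m_{k+1})/d_{k+1}⌋ (starting m₀ = 0, d₀ = 1), with convergents p_k = a_k·p_{k-1} + p_{k-2}, q_k = a_k·q_{k-1} + q_{k-2} (p₋₁ = 1, q₋₁ = 0):
  k = 0: a₀ = 4; p₀/q₀ = 4/1; p₀² − 19·q₀² = 16 − 19 = -3.
  k = 1: m = 4, d = 3, a = ⌊(4 + 4)/3⌋ = 2; p/q = (2·4 + 1)/(2·1 + 0) = 9/2; p² − 19·q² = 81 − 76 = 5.
  k = 2: m = 2, d = 5, a = ⌊(4 + 2)/5⌋ = 1; p/q = (1·9 + 4)/(1·2 + 1) = 13/3; p² − 19·q² = 169 − 171 = -2.
  k = 3: m = 3, d = 2, a = ⌊(4 + 3)/2⌋ = 3; p/q = (3·13 + 9)/(3·3 + 2) = 48/11; p² − 19·q² = 2304 − 2299 = 5.
  k = 4: m = 3, d = 5, a = ⌊(4 + 3)/5⌋ = 1; p/q = (1·48 + 13)/(1·11 + 3) = 61/14; p² − 19·q² = 3721 − 3724 = -3.
  k = 5: m = 2, d = 3, a = ⌊(4 + 2)/3⌋ = 2; p/q = (2·61 + 48)/(2·14 + 11) = 170/39; p² − 19·q² = 28900 − 28899 = 1.
  The first convergent with p² − 19·q² = 1 gives the fundamental solution (x₁, y₁) = (170, 39).
Step 2: Apply the recurrence (x_{n+1}, y_{n+1}) = (x₁x_n + 19y₁y_n, x₁y_n + y₁x_n) repeatedly.
  From (x_1, y_1) = (170, 39): x_2 = 170·170 + 19·39·39 = 57799; y_2 = 170·39 + 39·170 = 13260.
  From (x_2, y_2) = (57799, 13260): x_3 = 170·57799 + 19·39·13260 = 19651490; y_3 = 170·13260 + 39·57799 = 4508361.
  From (x_3, y_3) = (19651490, 4508361): x_4 = 170·19651490 + 19·39·4508361 = 6681448801; y_4 = 170·4508361 + 39·19651490 = 1532829480.
Step 3: Verify x_4² - 19·y_4² = 44641758080384337601 - 44641758080384337600 = 1 (should be 1). ✓

(x_1, y_1) = (170, 39); (x_4, y_4) = (6681448801, 1532829480).


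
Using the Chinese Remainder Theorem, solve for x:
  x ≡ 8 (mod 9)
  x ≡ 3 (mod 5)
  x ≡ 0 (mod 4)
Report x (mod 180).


Moduli 9, 5, 4 are pairwise coprime; by CRT there is a unique solution modulo M = 9 · 5 · 4 = 180.
Solve pairwise, accumulating the modulus:
  Start with x ≡ 8 (mod 9).
  Combine with x ≡ 3 (mod 5): since gcd(9, 5) = 1, we get a unique residue mod 45.
    Write x = 8 + 9·t and substitute into x ≡ 3 (mod 5): 9·t ≡ 3 − 8 = -5 (mod 5).
    Reduce coefficients mod 5: 4·t ≡ 0 (mod 5).
    The inverse of 4 mod 5 is 4 (since 4·4 = 16 = 3·5 + 1), so t ≡ 4·0 = 0 ≡ 0 (mod 5).
    Then x = 8 + 9·0 = 8, valid modulo lcm(9, 5) = 45: x ≡ 8 (mod 45).
  Combine with x ≡ 0 (mod 4): since gcd(45, 4) = 1, we get a unique residue mod 180.
    Write x = 8 + 45·t and substitute into x ≡ 0 (mod 4): 45·t ≡ 0 − 8 = -8 (mod 4).
    Reduce coefficients mod 4: 1·t ≡ 0 (mod 4).
    So t ≡ 0 (mod 4).
    Then x = 8 + 45·0 = 8, valid modulo lcm(45, 4) = 180: x ≡ 8 (mod 180).
Verify: 8 mod 9 = 8 ✓, 8 mod 5 = 3 ✓, 8 mod 4 = 0 ✓.

x ≡ 8 (mod 180).


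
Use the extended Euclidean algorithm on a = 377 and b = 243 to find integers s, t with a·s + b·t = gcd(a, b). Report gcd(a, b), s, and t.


Euclidean algorithm on (377, 243) — divide until remainder is 0:
  377 = 1 · 243 + 134
  243 = 1 · 134 + 109
  134 = 1 · 109 + 25
  109 = 4 · 25 + 9
  25 = 2 · 9 + 7
  9 = 1 · 7 + 2
  7 = 3 · 2 + 1
  2 = 2 · 1 + 0
gcd(377, 243) = 1.
Track Bezout coefficients alongside the remainders: start with r₀ = 377 = a·1 + b·0 (s = 1, t = 0) and r₁ = 243 = a·0 + b·1 (s = 0, t = 1); each new remainder r_{k+1} = r_{k-1} − q_k·r_k inherits s_{k+1} = s_{k-1} − q_k·s_k, t_{k+1} = t_{k-1} − q_k·t_k, so r_k = a·s_k + b·t_k at every step:
  q = 1: r = 134, s = 1 − 1·0 = 1, t = 0 − 1·1 = -1  (check: 377·1 + 243·(-1) = 134)
  q = 1: r = 109, s = 0 − 1·1 = -1, t = 1 − 1·(-1) = 2  (check: 377·(-1) + 243·2 = 109)
  q = 1: r = 25, s = 1 − 1·(-1) = 2, t = -1 − 1·2 = -3  (check: 377·2 + 243·(-3) = 25)
  q = 4: r = 9, s = -1 − 4·2 = -9, t = 2 − 4·(-3) = 14  (check: 377·(-9) + 243·14 = 9)
  q = 2: r = 7, s = 2 − 2·(-9) = 20, t = -3 − 2·14 = -31  (check: 377·20 + 243·(-31) = 7)
  q = 1: r = 2, s = -9 − 1·20 = -29, t = 14 − 1·(-31) = 45  (check: 377·(-29) + 243·45 = 2)
  q = 3: r = 1, s = 20 − 3·(-29) = 107, t = -31 − 3·45 = -166  (check: 377·107 + 243·(-166) = 1)
The row with r = 1 (the gcd) gives the Bezout coefficients s = 107, t = -166.
Result: 377 · (107) + 243 · (-166) = 1.

gcd(377, 243) = 1; s = 107, t = -166 (check: 377·107 + 243·(-166) = 1).


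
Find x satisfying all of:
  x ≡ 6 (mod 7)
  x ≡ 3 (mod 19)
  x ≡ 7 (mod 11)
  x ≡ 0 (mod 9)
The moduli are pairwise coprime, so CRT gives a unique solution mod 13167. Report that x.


Product of moduli M = 7 · 19 · 11 · 9 = 13167.
Merge one congruence at a time:
  Start: x ≡ 6 (mod 7).
  Combine with x ≡ 3 (mod 19); new modulus lcm = 133.
    Write x = 6 + 7·t and substitute into x ≡ 3 (mod 19): 7·t ≡ 3 − 6 = -3 (mod 19).
    Reduce coefficients mod 19: 7·t ≡ 16 (mod 19).
    The inverse of 7 mod 19 is 11 (since 7·11 = 77 = 4·19 + 1), so t ≡ 11·16 = 176 ≡ 5 (mod 19).
    Then x = 6 + 7·5 = 41, valid modulo lcm(7, 19) = 133: x ≡ 41 (mod 133).
  Combine with x ≡ 7 (mod 11); new modulus lcm = 1463.
    Write x = 41 + 133·t and substitute into x ≡ 7 (mod 11): 133·t ≡ 7 − 41 = -34 (mod 11).
    Reduce coefficients mod 11: 1·t ≡ 10 (mod 11).
    So t ≡ 10 (mod 11).
    Then x = 41 + 133·10 = 1371, valid modulo lcm(133, 11) = 1463: x ≡ 1371 (mod 1463).
  Combine with x ≡ 0 (mod 9); new modulus lcm = 13167.
    Write x = 1371 + 1463·t and substitute into x ≡ 0 (mod 9): 1463·t ≡ 0 − 1371 = -1371 (mod 9).
    Reduce coefficients mod 9: 5·t ≡ 6 (mod 9).
    The inverse of 5 mod 9 is 2 (since 5·2 = 10 = 1·9 + 1), so t ≡ 2·6 = 12 ≡ 3 (mod 9).
    Then x = 1371 + 1463·3 = 5760, valid modulo lcm(1463, 9) = 13167: x ≡ 5760 (mod 13167).
Verify against each original: 5760 mod 7 = 6, 5760 mod 19 = 3, 5760 mod 11 = 7, 5760 mod 9 = 0.

x ≡ 5760 (mod 13167).


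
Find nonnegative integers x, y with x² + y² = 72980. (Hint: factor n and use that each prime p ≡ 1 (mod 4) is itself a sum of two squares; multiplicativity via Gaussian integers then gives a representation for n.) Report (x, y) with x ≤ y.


Step 1: Factor n = 72980 = 2^2 · 5 · 41 · 89.
Step 2: Check the mod-4 condition on each prime factor: 2 = 2 (special); 5 ≡ 1 (mod 4), exponent 1; 41 ≡ 1 (mod 4), exponent 1; 89 ≡ 1 (mod 4), exponent 1.
All primes ≡ 3 (mod 4) appear to even exponent (or don't appear), so by the two-squares theorem n IS expressible as a sum of two squares.
Step 3: Build a representation. Group n = k² · m with k = 2 and m = 5 · 41 · 89 = 18245 (a product of primes ≡ 1 (mod 4)); a representation of m scales to one of n via (k·x)² + (k·y)² = k²(x² + y²). Each prime p ≡ 1 (mod 4) is itself a sum of two squares; find a² by testing p − a² for a perfect square:
  5: 5 − 1² = 4 = 2² ⇒ 5 = 1² + 2².
  41: 41 − 1² = 40, 41 − 2² = 37, 41 − 3² = 32, 41 − 4² = 25 = 5² ⇒ 41 = 4² + 5².
  89: 89 − 1² = 88, 89 − 2² = 85, 89 − 3² = 80, 89 − 4² = 73, 89 − 5² = 64 = 8² ⇒ 89 = 5² + 8².
  Combine using the Brahmagupta–Fibonacci identity (a² + b²)(c² + d²) = (ac − bd)² + (ad + bc)² = (ac + bd)² + (ad − bc)²:
  5 · 41 = 205: from (1² + 2²)(4² + 5²), take (1·4 − 2·5, 1·5 + 2·4) = (4 − 10, 5 + 8) = (-6, 13); dropping signs (only squares matter) gives (6, 13); check 6² + 13² = 36 + 169 = 205 ✓.
  205 · 89 = 18245: from (6² + 13²)(5² + 8²), take (6·5 − 13·8, 6·8 + 13·5) = (30 − 104, 48 + 65) = (-74, 113); dropping signs (only squares matter) gives (74, 113); check 74² + 113² = 5476 + 12769 = 18245 ✓.
  Scale by k = 2: (2·74, 2·113) = (148, 226).
Step 4: Order so x ≤ y and verify: 148² + 226² = 21904 + 51076 = 72980 = n. ✓

n = 72980 = 148² + 226² (one valid representation with x ≤ y).


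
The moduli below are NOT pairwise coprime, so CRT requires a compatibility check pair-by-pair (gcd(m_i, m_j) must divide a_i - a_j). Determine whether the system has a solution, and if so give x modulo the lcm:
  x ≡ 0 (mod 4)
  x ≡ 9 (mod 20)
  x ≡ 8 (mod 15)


Moduli 4, 20, 15 are not pairwise coprime, so CRT works modulo lcm(m_i) when all pairwise compatibility conditions hold.
Pairwise compatibility: gcd(m_i, m_j) must divide a_i - a_j for every pair.
Merge one congruence at a time:
  Start: x ≡ 0 (mod 4).
  Combine with x ≡ 9 (mod 20): gcd(4, 20) = 4, and 9 - 0 = 9 is NOT divisible by 4.
    ⇒ system is inconsistent (no integer solution).

No solution (the system is inconsistent).


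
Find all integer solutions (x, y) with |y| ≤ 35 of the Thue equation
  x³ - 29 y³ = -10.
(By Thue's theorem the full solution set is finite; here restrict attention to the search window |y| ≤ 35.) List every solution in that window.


The equation is x³ - 29y³ = -10. For fixed y, x³ = 29·y³ − 10, so a solution requires the RHS to be a perfect cube.
Strategy: iterate y from -35 to 35, compute RHS = 29·y³ − 10, and check whether it is a (positive or negative) perfect cube.
Check small values of y:
  y = 0: RHS = -10 is not a perfect cube.
  y = 1: RHS = 19 is not a perfect cube.
  y = -1: RHS = -39 is not a perfect cube.
  y = 2: RHS = 222 is not a perfect cube.
  y = -2: RHS = -242 is not a perfect cube.
  y = 3: RHS = 773 is not a perfect cube.
  y = -3: RHS = -793 is not a perfect cube.
Continuing the search up to |y| = 35 finds no solutions either.
No (x, y) in the scanned range satisfies the equation.

No integer solutions with |y| ≤ 35.


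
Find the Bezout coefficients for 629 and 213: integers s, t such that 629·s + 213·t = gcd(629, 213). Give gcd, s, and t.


Euclidean algorithm on (629, 213) — divide until remainder is 0:
  629 = 2 · 213 + 203
  213 = 1 · 203 + 10
  203 = 20 · 10 + 3
  10 = 3 · 3 + 1
  3 = 3 · 1 + 0
gcd(629, 213) = 1.
Track Bezout coefficients alongside the remainders: start with r₀ = 629 = a·1 + b·0 (s = 1, t = 0) and r₁ = 213 = a·0 + b·1 (s = 0, t = 1); each new remainder r_{k+1} = r_{k-1} − q_k·r_k inherits s_{k+1} = s_{k-1} − q_k·s_k, t_{k+1} = t_{k-1} − q_k·t_k, so r_k = a·s_k + b·t_k at every step:
  q = 2: r = 203, s = 1 − 2·0 = 1, t = 0 − 2·1 = -2  (check: 629·1 + 213·(-2) = 203)
  q = 1: r = 10, s = 0 − 1·1 = -1, t = 1 − 1·(-2) = 3  (check: 629·(-1) + 213·3 = 10)
  q = 20: r = 3, s = 1 − 20·(-1) = 21, t = -2 − 20·3 = -62  (check: 629·21 + 213·(-62) = 3)
  q = 3: r = 1, s = -1 − 3·21 = -64, t = 3 − 3·(-62) = 189  (check: 629·(-64) + 213·189 = 1)
The row with r = 1 (the gcd) gives the Bezout coefficients s = -64, t = 189.
Result: 629 · (-64) + 213 · (189) = 1.

gcd(629, 213) = 1; s = -64, t = 189 (check: 629·(-64) + 213·189 = 1).


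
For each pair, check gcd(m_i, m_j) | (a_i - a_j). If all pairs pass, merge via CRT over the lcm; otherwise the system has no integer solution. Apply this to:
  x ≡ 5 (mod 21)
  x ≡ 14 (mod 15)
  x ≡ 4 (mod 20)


Moduli 21, 15, 20 are not pairwise coprime, so CRT works modulo lcm(m_i) when all pairwise compatibility conditions hold.
Pairwise compatibility: gcd(m_i, m_j) must divide a_i - a_j for every pair.
Merge one congruence at a time:
  Start: x ≡ 5 (mod 21).
  Combine with x ≡ 14 (mod 15): gcd(21, 15) = 3; 14 - 5 = 9, which IS divisible by 3, so compatible.
    Write x = 5 + 21·t and substitute into x ≡ 14 (mod 15): 21·t ≡ 14 − 5 = 9 (mod 15).
    Divide the congruence (and modulus) by g = 3: 7·t ≡ 3 (mod 5).
    Reduce coefficients mod 5: 2·t ≡ 3 (mod 5).
    The inverse of 2 mod 5 is 3 (since 2·3 = 6 = 1·5 + 1), so t ≡ 3·3 = 9 ≡ 4 (mod 5).
    Then x = 5 + 21·4 = 89, valid modulo lcm(21, 15) = 105: x ≡ 89 (mod 105).
  Combine with x ≡ 4 (mod 20): gcd(105, 20) = 5; 4 - 89 = -85, which IS divisible by 5, so compatible.
    Write x = 89 + 105·t and substitute into x ≡ 4 (mod 20): 105·t ≡ 4 − 89 = -85 (mod 20).
    Divide the congruence (and modulus) by g = 5: 21·t ≡ -17 (mod 4).
    Reduce coefficients mod 4: 1·t ≡ 3 (mod 4).
    So t ≡ 3 (mod 4).
    Then x = 89 + 105·3 = 404, valid modulo lcm(105, 20) = 420: x ≡ 404 (mod 420).
Verify: 404 mod 21 = 5, 404 mod 15 = 14, 404 mod 20 = 4.

x ≡ 404 (mod 420).


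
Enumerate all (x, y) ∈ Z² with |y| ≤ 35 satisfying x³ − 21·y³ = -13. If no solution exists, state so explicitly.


The equation is x³ - 21y³ = -13. For fixed y, x³ = 21·y³ − 13, so a solution requires the RHS to be a perfect cube.
Strategy: iterate y from -35 to 35, compute RHS = 21·y³ − 13, and check whether it is a (positive or negative) perfect cube.
Check small values of y:
  y = 0: RHS = -13 is not a perfect cube.
  y = 1: RHS = 8 = (2)³ ⇒ x = 2 works.
  y = -1: RHS = -34 is not a perfect cube.
  y = 2: RHS = 155 is not a perfect cube.
  y = -2: RHS = -181 is not a perfect cube.
  y = 3: RHS = 554 is not a perfect cube.
  y = -3: RHS = -580 is not a perfect cube.
Continuing, at y = 4: RHS = 1331 = (11)³ ⇒ x = 11 works.
Searching the remaining y in |y| ≤ 35 finds no further solutions.
Collected solutions: (2, 1), (11, 4).

Solutions (with |y| ≤ 35): (2, 1), (11, 4).


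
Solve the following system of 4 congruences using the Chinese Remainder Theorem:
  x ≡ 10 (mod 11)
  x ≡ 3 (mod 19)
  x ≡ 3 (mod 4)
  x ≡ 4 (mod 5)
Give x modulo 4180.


Product of moduli M = 11 · 19 · 4 · 5 = 4180.
Merge one congruence at a time:
  Start: x ≡ 10 (mod 11).
  Combine with x ≡ 3 (mod 19); new modulus lcm = 209.
    Write x = 10 + 11·t and substitute into x ≡ 3 (mod 19): 11·t ≡ 3 − 10 = -7 (mod 19).
    Reduce coefficients mod 19: 11·t ≡ 12 (mod 19).
    The inverse of 11 mod 19 is 7 (since 11·7 = 77 = 4·19 + 1), so t ≡ 7·12 = 84 ≡ 8 (mod 19).
    Then x = 10 + 11·8 = 98, valid modulo lcm(11, 19) = 209: x ≡ 98 (mod 209).
  Combine with x ≡ 3 (mod 4); new modulus lcm = 836.
    Write x = 98 + 209·t and substitute into x ≡ 3 (mod 4): 209·t ≡ 3 − 98 = -95 (mod 4).
    Reduce coefficients mod 4: 1·t ≡ 1 (mod 4).
    So t ≡ 1 (mod 4).
    Then x = 98 + 209·1 = 307, valid modulo lcm(209, 4) = 836: x ≡ 307 (mod 836).
  Combine with x ≡ 4 (mod 5); new modulus lcm = 4180.
    Write x = 307 + 836·t and substitute into x ≡ 4 (mod 5): 836·t ≡ 4 − 307 = -303 (mod 5).
    Reduce coefficients mod 5: 1·t ≡ 2 (mod 5).
    So t ≡ 2 (mod 5).
    Then x = 307 + 836·2 = 1979, valid modulo lcm(836, 5) = 4180: x ≡ 1979 (mod 4180).
Verify against each original: 1979 mod 11 = 10, 1979 mod 19 = 3, 1979 mod 4 = 3, 1979 mod 5 = 4.

x ≡ 1979 (mod 4180).


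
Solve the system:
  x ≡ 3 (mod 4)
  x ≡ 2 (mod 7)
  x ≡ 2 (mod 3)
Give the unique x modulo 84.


Moduli 4, 7, 3 are pairwise coprime; by CRT there is a unique solution modulo M = 4 · 7 · 3 = 84.
Solve pairwise, accumulating the modulus:
  Start with x ≡ 3 (mod 4).
  Combine with x ≡ 2 (mod 7): since gcd(4, 7) = 1, we get a unique residue mod 28.
    Write x = 3 + 4·t and substitute into x ≡ 2 (mod 7): 4·t ≡ 2 − 3 = -1 (mod 7).
    Reduce coefficients mod 7: 4·t ≡ 6 (mod 7).
    The inverse of 4 mod 7 is 2 (since 4·2 = 8 = 1·7 + 1), so t ≡ 2·6 = 12 ≡ 5 (mod 7).
    Then x = 3 + 4·5 = 23, valid modulo lcm(4, 7) = 28: x ≡ 23 (mod 28).
  Combine with x ≡ 2 (mod 3): since gcd(28, 3) = 1, we get a unique residue mod 84.
    Write x = 23 + 28·t and substitute into x ≡ 2 (mod 3): 28·t ≡ 2 − 23 = -21 (mod 3).
    Reduce coefficients mod 3: 1·t ≡ 0 (mod 3).
    So t ≡ 0 (mod 3).
    Then x = 23 + 28·0 = 23, valid modulo lcm(28, 3) = 84: x ≡ 23 (mod 84).
Verify: 23 mod 4 = 3 ✓, 23 mod 7 = 2 ✓, 23 mod 3 = 2 ✓.

x ≡ 23 (mod 84).


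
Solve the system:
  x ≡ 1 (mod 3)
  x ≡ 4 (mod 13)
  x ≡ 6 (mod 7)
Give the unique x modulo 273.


Moduli 3, 13, 7 are pairwise coprime; by CRT there is a unique solution modulo M = 3 · 13 · 7 = 273.
Solve pairwise, accumulating the modulus:
  Start with x ≡ 1 (mod 3).
  Combine with x ≡ 4 (mod 13): since gcd(3, 13) = 1, we get a unique residue mod 39.
    Write x = 1 + 3·t and substitute into x ≡ 4 (mod 13): 3·t ≡ 4 − 1 = 3 (mod 13).
    The inverse of 3 mod 13 is 9 (since 3·9 = 27 = 2·13 + 1), so t ≡ 9·3 = 27 ≡ 1 (mod 13).
    Then x = 1 + 3·1 = 4, valid modulo lcm(3, 13) = 39: x ≡ 4 (mod 39).
  Combine with x ≡ 6 (mod 7): since gcd(39, 7) = 1, we get a unique residue mod 273.
    Write x = 4 + 39·t and substitute into x ≡ 6 (mod 7): 39·t ≡ 6 − 4 = 2 (mod 7).
    Reduce coefficients mod 7: 4·t ≡ 2 (mod 7).
    The inverse of 4 mod 7 is 2 (since 4·2 = 8 = 1·7 + 1), so t ≡ 2·2 = 4 ≡ 4 (mod 7).
    Then x = 4 + 39·4 = 160, valid modulo lcm(39, 7) = 273: x ≡ 160 (mod 273).
Verify: 160 mod 3 = 1 ✓, 160 mod 13 = 4 ✓, 160 mod 7 = 6 ✓.

x ≡ 160 (mod 273).


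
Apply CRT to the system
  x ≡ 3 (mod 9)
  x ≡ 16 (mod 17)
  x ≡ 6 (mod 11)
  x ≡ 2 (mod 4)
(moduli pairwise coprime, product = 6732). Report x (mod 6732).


Product of moduli M = 9 · 17 · 11 · 4 = 6732.
Merge one congruence at a time:
  Start: x ≡ 3 (mod 9).
  Combine with x ≡ 16 (mod 17); new modulus lcm = 153.
    Write x = 3 + 9·t and substitute into x ≡ 16 (mod 17): 9·t ≡ 16 − 3 = 13 (mod 17).
    The inverse of 9 mod 17 is 2 (since 9·2 = 18 = 1·17 + 1), so t ≡ 2·13 = 26 ≡ 9 (mod 17).
    Then x = 3 + 9·9 = 84, valid modulo lcm(9, 17) = 153: x ≡ 84 (mod 153).
  Combine with x ≡ 6 (mod 11); new modulus lcm = 1683.
    Write x = 84 + 153·t and substitute into x ≡ 6 (mod 11): 153·t ≡ 6 − 84 = -78 (mod 11).
    Reduce coefficients mod 11: 10·t ≡ 10 (mod 11).
    The inverse of 10 mod 11 is 10 (since 10·10 = 100 = 9·11 + 1), so t ≡ 10·10 = 100 ≡ 1 (mod 11).
    Then x = 84 + 153·1 = 237, valid modulo lcm(153, 11) = 1683: x ≡ 237 (mod 1683).
  Combine with x ≡ 2 (mod 4); new modulus lcm = 6732.
    Write x = 237 + 1683·t and substitute into x ≡ 2 (mod 4): 1683·t ≡ 2 − 237 = -235 (mod 4).
    Reduce coefficients mod 4: 3·t ≡ 1 (mod 4).
    The inverse of 3 mod 4 is 3 (since 3·3 = 9 = 2·4 + 1), so t ≡ 3·1 = 3 ≡ 3 (mod 4).
    Then x = 237 + 1683·3 = 5286, valid modulo lcm(1683, 4) = 6732: x ≡ 5286 (mod 6732).
Verify against each original: 5286 mod 9 = 3, 5286 mod 17 = 16, 5286 mod 11 = 6, 5286 mod 4 = 2.

x ≡ 5286 (mod 6732).


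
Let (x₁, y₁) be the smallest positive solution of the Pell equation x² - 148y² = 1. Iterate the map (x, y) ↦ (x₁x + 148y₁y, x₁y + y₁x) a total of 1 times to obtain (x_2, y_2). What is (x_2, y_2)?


Step 1: Find the fundamental solution (x₁, y₁) of x² - 148y² = 1.
  Expand √148 as a continued fraction. a₀ = ⌊√148⌋ = 12; iterate m_{k+1} = d_k·a_k − m_k, d_{k+1} = (148 − m_{k+1}²)/d_k, a_{k+1} = ⌊(a₀ + m_{k+1})/d_{k+1}⌋ (starting m₀ = 0, d₀ = 1), with convergents p_k = a_k·p_{k-1} + p_{k-2}, q_k = a_k·q_{k-1} + q_{k-2} (p₋₁ = 1, q₋₁ = 0):
  k = 0: a₀ = 12; p₀/q₀ = 12/1; p₀² − 148·q₀² = 144 − 148 = -4.
  k = 1: m = 12, d = 4, a = ⌊(12 + 12)/4⌋ = 6; p/q = (6·12 + 1)/(6·1 + 0) = 73/6; p² − 148·q² = 5329 − 5328 = 1.
  The first convergent with p² − 148·q² = 1 gives the fundamental solution (x₁, y₁) = (73, 6).
Step 2: Apply the recurrence (x_{n+1}, y_{n+1}) = (x₁x_n + 148y₁y_n, x₁y_n + y₁x_n) repeatedly.
  From (x_1, y_1) = (73, 6): x_2 = 73·73 + 148·6·6 = 10657; y_2 = 73·6 + 6·73 = 876.
Step 3: Verify x_2² - 148·y_2² = 113571649 - 113571648 = 1 (should be 1). ✓

(x_1, y_1) = (73, 6); (x_2, y_2) = (10657, 876).


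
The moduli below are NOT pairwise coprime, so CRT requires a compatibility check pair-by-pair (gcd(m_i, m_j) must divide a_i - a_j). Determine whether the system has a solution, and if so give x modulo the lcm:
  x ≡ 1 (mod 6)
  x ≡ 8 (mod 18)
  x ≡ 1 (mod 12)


Moduli 6, 18, 12 are not pairwise coprime, so CRT works modulo lcm(m_i) when all pairwise compatibility conditions hold.
Pairwise compatibility: gcd(m_i, m_j) must divide a_i - a_j for every pair.
Merge one congruence at a time:
  Start: x ≡ 1 (mod 6).
  Combine with x ≡ 8 (mod 18): gcd(6, 18) = 6, and 8 - 1 = 7 is NOT divisible by 6.
    ⇒ system is inconsistent (no integer solution).

No solution (the system is inconsistent).


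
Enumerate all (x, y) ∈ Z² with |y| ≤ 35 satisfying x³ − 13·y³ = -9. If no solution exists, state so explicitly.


The equation is x³ - 13y³ = -9. For fixed y, x³ = 13·y³ − 9, so a solution requires the RHS to be a perfect cube.
Strategy: iterate y from -35 to 35, compute RHS = 13·y³ − 9, and check whether it is a (positive or negative) perfect cube.
Check small values of y:
  y = 0: RHS = -9 is not a perfect cube.
  y = 1: RHS = 4 is not a perfect cube.
  y = -1: RHS = -22 is not a perfect cube.
  y = 2: RHS = 95 is not a perfect cube.
  y = -2: RHS = -113 is not a perfect cube.
  y = 3: RHS = 342 is not a perfect cube.
  y = -3: RHS = -360 is not a perfect cube.
Continuing the search up to |y| = 35 finds no solutions either.
No (x, y) in the scanned range satisfies the equation.

No integer solutions with |y| ≤ 35.


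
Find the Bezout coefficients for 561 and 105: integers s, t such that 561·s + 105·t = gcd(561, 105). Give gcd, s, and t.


Euclidean algorithm on (561, 105) — divide until remainder is 0:
  561 = 5 · 105 + 36
  105 = 2 · 36 + 33
  36 = 1 · 33 + 3
  33 = 11 · 3 + 0
gcd(561, 105) = 3.
Track Bezout coefficients alongside the remainders: start with r₀ = 561 = a·1 + b·0 (s = 1, t = 0) and r₁ = 105 = a·0 + b·1 (s = 0, t = 1); each new remainder r_{k+1} = r_{k-1} − q_k·r_k inherits s_{k+1} = s_{k-1} − q_k·s_k, t_{k+1} = t_{k-1} − q_k·t_k, so r_k = a·s_k + b·t_k at every step:
  q = 5: r = 36, s = 1 − 5·0 = 1, t = 0 − 5·1 = -5  (check: 561·1 + 105·(-5) = 36)
  q = 2: r = 33, s = 0 − 2·1 = -2, t = 1 − 2·(-5) = 11  (check: 561·(-2) + 105·11 = 33)
  q = 1: r = 3, s = 1 − 1·(-2) = 3, t = -5 − 1·11 = -16  (check: 561·3 + 105·(-16) = 3)
The row with r = 3 (the gcd) gives the Bezout coefficients s = 3, t = -16.
Result: 561 · (3) + 105 · (-16) = 3.

gcd(561, 105) = 3; s = 3, t = -16 (check: 561·3 + 105·(-16) = 3).


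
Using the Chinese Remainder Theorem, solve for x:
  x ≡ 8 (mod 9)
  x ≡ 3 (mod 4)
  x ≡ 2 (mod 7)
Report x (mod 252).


Moduli 9, 4, 7 are pairwise coprime; by CRT there is a unique solution modulo M = 9 · 4 · 7 = 252.
Solve pairwise, accumulating the modulus:
  Start with x ≡ 8 (mod 9).
  Combine with x ≡ 3 (mod 4): since gcd(9, 4) = 1, we get a unique residue mod 36.
    Write x = 8 + 9·t and substitute into x ≡ 3 (mod 4): 9·t ≡ 3 − 8 = -5 (mod 4).
    Reduce coefficients mod 4: 1·t ≡ 3 (mod 4).
    So t ≡ 3 (mod 4).
    Then x = 8 + 9·3 = 35, valid modulo lcm(9, 4) = 36: x ≡ 35 (mod 36).
  Combine with x ≡ 2 (mod 7): since gcd(36, 7) = 1, we get a unique residue mod 252.
    Write x = 35 + 36·t and substitute into x ≡ 2 (mod 7): 36·t ≡ 2 − 35 = -33 (mod 7).
    Reduce coefficients mod 7: 1·t ≡ 2 (mod 7).
    So t ≡ 2 (mod 7).
    Then x = 35 + 36·2 = 107, valid modulo lcm(36, 7) = 252: x ≡ 107 (mod 252).
Verify: 107 mod 9 = 8 ✓, 107 mod 4 = 3 ✓, 107 mod 7 = 2 ✓.

x ≡ 107 (mod 252).


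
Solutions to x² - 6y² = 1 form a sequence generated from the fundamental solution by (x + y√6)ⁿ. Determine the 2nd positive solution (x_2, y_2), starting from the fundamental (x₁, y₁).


Step 1: Find the fundamental solution (x₁, y₁) of x² - 6y² = 1.
  Expand √6 as a continued fraction. a₀ = ⌊√6⌋ = 2; iterate m_{k+1} = d_k·a_k − m_k, d_{k+1} = (6 − m_{k+1}²)/d_k, a_{k+1} = ⌊(a₀ + m_{k+1})/d_{k+1}⌋ (starting m₀ = 0, d₀ = 1), with convergents p_k = a_k·p_{k-1} + p_{k-2}, q_k = a_k·q_{k-1} + q_{k-2} (p₋₁ = 1, q₋₁ = 0):
  k = 0: a₀ = 2; p₀/q₀ = 2/1; p₀² − 6·q₀² = 4 − 6 = -2.
  k = 1: m = 2, d = 2, a = ⌊(2 + 2)/2⌋ = 2; p/q = (2·2 + 1)/(2·1 + 0) = 5/2; p² − 6·q² = 25 − 24 = 1.
  The first convergent with p² − 6·q² = 1 gives the fundamental solution (x₁, y₁) = (5, 2).
Step 2: Apply the recurrence (x_{n+1}, y_{n+1}) = (x₁x_n + 6y₁y_n, x₁y_n + y₁x_n) repeatedly.
  From (x_1, y_1) = (5, 2): x_2 = 5·5 + 6·2·2 = 49; y_2 = 5·2 + 2·5 = 20.
Step 3: Verify x_2² - 6·y_2² = 2401 - 2400 = 1 (should be 1). ✓

(x_1, y_1) = (5, 2); (x_2, y_2) = (49, 20).


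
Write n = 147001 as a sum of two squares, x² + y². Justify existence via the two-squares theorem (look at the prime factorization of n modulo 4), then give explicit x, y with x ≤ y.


Step 1: Factor n = 147001 = 29 · 37 · 137.
Step 2: Check the mod-4 condition on each prime factor: 29 ≡ 1 (mod 4), exponent 1; 37 ≡ 1 (mod 4), exponent 1; 137 ≡ 1 (mod 4), exponent 1.
All primes ≡ 3 (mod 4) appear to even exponent (or don't appear), so by the two-squares theorem n IS expressible as a sum of two squares.
Step 3: Build a representation. Here n = 29 · 37 · 137 is a product of primes ≡ 1 (mod 4). Each prime p ≡ 1 (mod 4) is itself a sum of two squares; find a² by testing p − a² for a perfect square:
  29: 29 − 1² = 28, 29 − 2² = 25 = 5² ⇒ 29 = 2² + 5².
  37: 37 − 1² = 36 = 6² ⇒ 37 = 1² + 6².
  137: 137 − 1² = 136, 137 − 2² = 133, 137 − 3² = 128, 137 − 4² = 121 = 11² ⇒ 137 = 4² + 11².
  Combine using the Brahmagupta–Fibonacci identity (a² + b²)(c² + d²) = (ac − bd)² + (ad + bc)² = (ac + bd)² + (ad − bc)²:
  29 · 37 = 1073: from (2² + 5²)(1² + 6²), take (2·1 − 5·6, 2·6 + 5·1) = (2 − 30, 12 + 5) = (-28, 17); dropping signs (only squares matter) gives (28, 17); check 28² + 17² = 784 + 289 = 1073 ✓.
  1073 · 137 = 147001: from (28² + 17²)(4² + 11²), take (28·4 − 17·11, 28·11 + 17·4) = (112 − 187, 308 + 68) = (-75, 376); dropping signs (only squares matter) gives (75, 376); check 75² + 376² = 5625 + 141376 = 147001 ✓.
Step 4: Order so x ≤ y and verify: 75² + 376² = 5625 + 141376 = 147001 = n. ✓

n = 147001 = 75² + 376² (one valid representation with x ≤ y).


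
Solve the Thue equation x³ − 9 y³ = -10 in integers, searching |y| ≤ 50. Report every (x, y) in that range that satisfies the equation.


The equation is x³ - 9y³ = -10. For fixed y, x³ = 9·y³ − 10, so a solution requires the RHS to be a perfect cube.
Strategy: iterate y from -50 to 50, compute RHS = 9·y³ − 10, and check whether it is a (positive or negative) perfect cube.
Check small values of y:
  y = 0: RHS = -10 is not a perfect cube.
  y = 1: RHS = -1 = (-1)³ ⇒ x = -1 works.
  y = -1: RHS = -19 is not a perfect cube.
  y = 2: RHS = 62 is not a perfect cube.
  y = -2: RHS = -82 is not a perfect cube.
  y = 3: RHS = 233 is not a perfect cube.
  y = -3: RHS = -253 is not a perfect cube.
Continuing the search up to |y| = 50 finds no further solutions beyond those listed.
Collected solutions: (-1, 1).

Solutions (with |y| ≤ 50): (-1, 1).
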